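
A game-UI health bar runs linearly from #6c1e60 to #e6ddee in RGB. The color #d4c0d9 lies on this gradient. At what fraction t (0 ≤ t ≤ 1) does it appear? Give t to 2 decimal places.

0.85

Invert the lerp on the G channel (largest span, 191): t = (192 − 30) / (221 − 30) = 162/191 = 0.84817.
Check on R: (212 − 108)/(230 − 108) = 0.8525 ✓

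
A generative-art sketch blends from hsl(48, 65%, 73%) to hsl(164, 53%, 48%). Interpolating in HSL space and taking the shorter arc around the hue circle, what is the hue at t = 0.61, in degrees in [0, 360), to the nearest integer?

119

Hue arc: Δh = 164 − 48 = 116° (|Δh| ≤ 180, already the shorter path).
H = 48 + 0.61 × (116) = 118.76 → 119°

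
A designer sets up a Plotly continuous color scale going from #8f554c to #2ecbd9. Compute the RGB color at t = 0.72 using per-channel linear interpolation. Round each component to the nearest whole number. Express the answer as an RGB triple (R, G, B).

(73, 170, 178)

#8f554c → (143, 85, 76); #2ecbd9 → (46, 203, 217).
R = 143 + 0.72 × (46 − 143) = 143 + 0.72 × -97 = 73.16 → 73
G = 85 + 0.72 × (203 − 85) = 85 + 0.72 × 118 = 169.96 → 170
B = 76 + 0.72 × (217 − 76) = 76 + 0.72 × 141 = 177.52 → 178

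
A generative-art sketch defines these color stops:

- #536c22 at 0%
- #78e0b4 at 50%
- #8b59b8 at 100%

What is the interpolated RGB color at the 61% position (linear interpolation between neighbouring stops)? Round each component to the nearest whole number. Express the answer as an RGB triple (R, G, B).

61% lies between the 50% and 100% stops, so the local fraction is t = (61 − 50)/(100 − 50) = 11/50 ≈ 0.22.
#78e0b4 → (120, 224, 180); #8b59b8 → (139, 89, 184).
R = 120 + 0.22 × (139 − 120) = 124.18 → 124
G = 224 + 0.22 × (89 − 224) = 194.3 → 194
B = 180 + 0.22 × (184 − 180) = 180.88 → 181

(124, 194, 181)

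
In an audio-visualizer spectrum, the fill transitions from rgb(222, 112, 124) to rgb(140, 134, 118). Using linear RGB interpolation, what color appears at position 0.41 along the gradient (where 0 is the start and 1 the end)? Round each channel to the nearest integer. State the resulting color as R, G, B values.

R = 222 + 0.41 × (140 − 222) = 222 + 0.41 × -82 = 188.38 → 188
G = 112 + 0.41 × (134 − 112) = 112 + 0.41 × 22 = 121.02 → 121
B = 124 + 0.41 × (118 − 124) = 124 + 0.41 × -6 = 121.54 → 122

(188, 121, 122)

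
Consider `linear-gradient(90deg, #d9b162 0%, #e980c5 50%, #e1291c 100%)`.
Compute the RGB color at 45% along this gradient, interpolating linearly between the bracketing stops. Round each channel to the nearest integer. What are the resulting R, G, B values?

(231, 133, 187)

45% lies between the 0% and 50% stops, so the local fraction is t = (45 − 0)/(50 − 0) = 45/50 ≈ 0.9.
#d9b162 → (217, 177, 98); #e980c5 → (233, 128, 197).
R = 217 + 0.9 × (233 − 217) = 231.4 → 231
G = 177 + 0.9 × (128 − 177) = 132.9 → 133
B = 98 + 0.9 × (197 − 98) = 187.1 → 187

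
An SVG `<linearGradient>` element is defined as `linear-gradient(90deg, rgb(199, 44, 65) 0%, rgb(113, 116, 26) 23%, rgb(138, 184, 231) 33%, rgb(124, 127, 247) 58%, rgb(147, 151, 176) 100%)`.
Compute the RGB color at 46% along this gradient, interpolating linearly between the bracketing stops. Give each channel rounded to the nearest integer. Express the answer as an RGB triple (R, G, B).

(131, 154, 239)

46% lies between the 33% and 58% stops, so the local fraction is t = (46 − 33)/(58 − 33) = 13/25 ≈ 0.52.
R = 138 + 0.52 × (124 − 138) = 130.72 → 131
G = 184 + 0.52 × (127 − 184) = 154.36 → 154
B = 231 + 0.52 × (247 − 231) = 239.32 → 239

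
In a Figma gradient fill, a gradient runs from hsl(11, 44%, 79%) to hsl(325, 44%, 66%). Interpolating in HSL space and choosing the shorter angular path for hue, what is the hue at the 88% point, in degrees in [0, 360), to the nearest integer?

331

Hue: 325 − 11 = 314°, but |314| > 180 so the shorter arc goes the other way: Δh = 314 − 360 = -46°.
H = 11 + 0.88 × (-46) = -29.48 → -29 → -29 mod 360 = 331°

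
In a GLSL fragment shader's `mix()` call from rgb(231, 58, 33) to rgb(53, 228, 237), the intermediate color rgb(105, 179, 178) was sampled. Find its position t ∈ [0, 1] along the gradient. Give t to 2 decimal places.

0.71

Invert the lerp on the B channel (largest span, 204): t = (178 − 33) / (237 − 33) = 145/204 = 0.71078.
Check on R: (105 − 231)/(53 − 231) = 0.7079 ✓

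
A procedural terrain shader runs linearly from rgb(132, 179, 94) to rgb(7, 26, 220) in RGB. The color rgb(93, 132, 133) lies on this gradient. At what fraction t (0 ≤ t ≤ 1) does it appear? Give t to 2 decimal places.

0.31

Invert the lerp on the G channel (largest span, 153): t = (132 − 179) / (26 − 179) = -47/-153 = 0.30719.
Check on R: (93 − 132)/(7 − 132) = 0.312 ✓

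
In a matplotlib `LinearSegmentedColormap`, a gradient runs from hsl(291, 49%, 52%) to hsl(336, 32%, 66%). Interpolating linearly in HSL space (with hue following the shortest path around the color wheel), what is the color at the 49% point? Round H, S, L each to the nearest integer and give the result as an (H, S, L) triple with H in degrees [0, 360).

(313, 41, 59)

Hue arc: Δh = 336 − 291 = 45° (|Δh| ≤ 180, already the shorter path).
H = 291 + 0.49 × (45) = 313.05 → 313°
S = 49 + 0.49 × (32 − 49) = 40.67 → 41%
L = 52 + 0.49 × (66 − 52) = 58.86 → 59%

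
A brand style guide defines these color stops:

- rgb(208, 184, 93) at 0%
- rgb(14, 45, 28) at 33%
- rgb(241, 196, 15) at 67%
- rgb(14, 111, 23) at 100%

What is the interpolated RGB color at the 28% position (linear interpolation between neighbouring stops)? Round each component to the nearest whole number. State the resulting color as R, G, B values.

(43, 66, 38)

28% lies between the 0% and 33% stops, so the local fraction is t = (28 − 0)/(33 − 0) = 28/33 ≈ 0.8485.
R = 208 + 0.8485 × (14 − 208) = 43.391 → 43
G = 184 + 0.8485 × (45 − 184) = 66.058 → 66
B = 93 + 0.8485 × (28 − 93) = 37.847 → 38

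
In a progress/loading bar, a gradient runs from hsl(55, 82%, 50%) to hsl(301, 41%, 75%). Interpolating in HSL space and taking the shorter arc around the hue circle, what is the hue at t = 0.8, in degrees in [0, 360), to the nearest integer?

324

Hue: 301 − 55 = 246°, but |246| > 180 so the shorter arc goes the other way: Δh = 246 − 360 = -114°.
H = 55 + 0.8 × (-114) = -36.2 → -36 → -36 mod 360 = 324°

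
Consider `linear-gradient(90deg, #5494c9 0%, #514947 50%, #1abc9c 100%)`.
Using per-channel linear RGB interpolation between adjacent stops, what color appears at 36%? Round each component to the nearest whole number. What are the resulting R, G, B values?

36% lies between the 0% and 50% stops, so the local fraction is t = (36 − 0)/(50 − 0) = 36/50 ≈ 0.72.
#5494c9 → (84, 148, 201); #514947 → (81, 73, 71).
R = 84 + 0.72 × (81 − 84) = 81.84 → 82
G = 148 + 0.72 × (73 − 148) = 94 → 94
B = 201 + 0.72 × (71 − 201) = 107.4 → 107

(82, 94, 107)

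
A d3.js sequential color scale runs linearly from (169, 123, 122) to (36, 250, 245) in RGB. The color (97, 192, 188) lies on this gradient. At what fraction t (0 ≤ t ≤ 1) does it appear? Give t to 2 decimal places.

0.54

Invert the lerp on the R channel (largest span, 133): t = (97 − 169) / (36 − 169) = -72/-133 = 0.54135.
Check on G: (192 − 123)/(250 − 123) = 0.5433 ✓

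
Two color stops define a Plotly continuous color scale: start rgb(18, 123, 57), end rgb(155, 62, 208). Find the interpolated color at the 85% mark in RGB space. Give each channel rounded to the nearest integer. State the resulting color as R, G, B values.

85% corresponds to t = 0.85.
R = 18 + 0.85 × (155 − 18) = 18 + 0.85 × 137 = 134.45 → 134
G = 123 + 0.85 × (62 − 123) = 123 + 0.85 × -61 = 71.15 → 71
B = 57 + 0.85 × (208 − 57) = 57 + 0.85 × 151 = 185.35 → 185

(134, 71, 185)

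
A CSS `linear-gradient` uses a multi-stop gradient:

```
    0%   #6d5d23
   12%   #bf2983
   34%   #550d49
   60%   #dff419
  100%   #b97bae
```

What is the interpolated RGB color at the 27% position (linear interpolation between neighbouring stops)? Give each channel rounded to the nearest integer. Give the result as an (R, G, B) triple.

27% lies between the 12% and 34% stops, so the local fraction is t = (27 − 12)/(34 − 12) = 15/22 ≈ 0.6818.
#bf2983 → (191, 41, 131); #550d49 → (85, 13, 73).
R = 191 + 0.6818 × (85 − 191) = 118.729 → 119
G = 41 + 0.6818 × (13 − 41) = 21.91 → 22
B = 131 + 0.6818 × (73 − 131) = 91.456 → 91

(119, 22, 91)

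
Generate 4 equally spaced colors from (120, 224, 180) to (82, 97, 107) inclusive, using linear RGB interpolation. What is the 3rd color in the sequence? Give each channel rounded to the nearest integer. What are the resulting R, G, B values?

(95, 139, 131)

With 4 swatches and endpoints inclusive, swatch 3 sits at t = (3 − 1)/(4 − 1) = 2/3 ≈ 0.6667.
R = 120 + 0.6667 × (82 − 120) = 94.665 → 95
G = 224 + 0.6667 × (97 − 224) = 139.329 → 139
B = 180 + 0.6667 × (107 − 180) = 131.331 → 131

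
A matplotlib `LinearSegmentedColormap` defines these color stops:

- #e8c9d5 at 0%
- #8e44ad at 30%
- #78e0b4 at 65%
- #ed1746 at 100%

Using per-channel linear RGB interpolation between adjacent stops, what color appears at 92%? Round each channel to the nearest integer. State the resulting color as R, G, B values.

92% lies between the 65% and 100% stops, so the local fraction is t = (92 − 65)/(100 − 65) = 27/35 ≈ 0.7714.
#78e0b4 → (120, 224, 180); #ed1746 → (237, 23, 70).
R = 120 + 0.7714 × (237 − 120) = 210.254 → 210
G = 224 + 0.7714 × (23 − 224) = 68.949 → 69
B = 180 + 0.7714 × (70 − 180) = 95.146 → 95

(210, 69, 95)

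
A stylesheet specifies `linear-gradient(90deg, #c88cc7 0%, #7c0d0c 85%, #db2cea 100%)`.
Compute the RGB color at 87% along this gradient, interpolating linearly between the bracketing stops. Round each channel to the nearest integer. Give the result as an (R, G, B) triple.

87% lies between the 85% and 100% stops, so the local fraction is t = (87 − 85)/(100 − 85) = 2/15 ≈ 0.1333.
#7c0d0c → (124, 13, 12); #db2cea → (219, 44, 234).
R = 124 + 0.1333 × (219 − 124) = 136.663 → 137
G = 13 + 0.1333 × (44 − 13) = 17.132 → 17
B = 12 + 0.1333 × (234 − 12) = 41.593 → 42

(137, 17, 42)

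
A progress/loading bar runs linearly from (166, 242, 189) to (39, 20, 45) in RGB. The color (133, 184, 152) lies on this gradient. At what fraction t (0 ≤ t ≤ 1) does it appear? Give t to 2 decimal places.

0.26

Invert the lerp on the G channel (largest span, 222): t = (184 − 242) / (20 − 242) = -58/-222 = 0.26126.
Check on R: (133 − 166)/(39 − 166) = 0.2598 ✓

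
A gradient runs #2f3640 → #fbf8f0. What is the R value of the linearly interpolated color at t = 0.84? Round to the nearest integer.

218

R₁ = 47 (from #2f3640), R₂ = 251 (from #fbf8f0).
R = 47 + 0.84 × (251 − 47) = 218.36 → 218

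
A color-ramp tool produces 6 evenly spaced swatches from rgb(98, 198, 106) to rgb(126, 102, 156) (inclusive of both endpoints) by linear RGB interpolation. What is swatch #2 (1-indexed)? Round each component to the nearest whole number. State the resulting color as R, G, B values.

With 6 swatches and endpoints inclusive, swatch 2 sits at t = (2 − 1)/(6 − 1) = 1/5 ≈ 0.2.
R = 98 + 0.2 × (126 − 98) = 103.6 → 104
G = 198 + 0.2 × (102 − 198) = 178.8 → 179
B = 106 + 0.2 × (156 − 106) = 116 → 116

(104, 179, 116)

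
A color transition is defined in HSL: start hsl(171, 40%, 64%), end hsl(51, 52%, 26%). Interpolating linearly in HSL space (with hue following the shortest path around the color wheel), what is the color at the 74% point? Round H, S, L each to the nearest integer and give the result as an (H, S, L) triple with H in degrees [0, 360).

Hue arc: Δh = 51 − 171 = -120° (|Δh| ≤ 180, already the shorter path).
H = 171 + 0.74 × (-120) = 82.2 → 82°
S = 40 + 0.74 × (52 − 40) = 48.88 → 49%
L = 64 + 0.74 × (26 − 64) = 35.88 → 36%

(82, 49, 36)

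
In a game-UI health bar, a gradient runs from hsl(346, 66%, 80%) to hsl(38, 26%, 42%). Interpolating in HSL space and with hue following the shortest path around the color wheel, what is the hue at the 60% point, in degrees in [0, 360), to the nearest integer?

Hue: 38 − 346 = -308°, but |-308| > 180 so the shorter arc goes the other way: Δh = -308 + 360 = 52°.
H = 346 + 0.6 × (52) = 377.2 → 377 → 377 mod 360 = 17°

17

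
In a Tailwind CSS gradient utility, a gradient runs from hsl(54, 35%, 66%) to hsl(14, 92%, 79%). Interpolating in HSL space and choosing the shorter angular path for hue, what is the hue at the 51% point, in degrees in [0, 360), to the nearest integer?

34

Hue arc: Δh = 14 − 54 = -40° (|Δh| ≤ 180, already the shorter path).
H = 54 + 0.51 × (-40) = 33.6 → 34°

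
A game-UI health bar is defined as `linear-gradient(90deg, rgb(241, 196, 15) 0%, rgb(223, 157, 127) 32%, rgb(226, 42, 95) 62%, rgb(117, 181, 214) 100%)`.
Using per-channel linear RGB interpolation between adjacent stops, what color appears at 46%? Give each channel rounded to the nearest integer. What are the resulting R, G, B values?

(224, 103, 112)

46% lies between the 32% and 62% stops, so the local fraction is t = (46 − 32)/(62 − 32) = 14/30 ≈ 0.4667.
R = 223 + 0.4667 × (226 − 223) = 224.4 → 224
G = 157 + 0.4667 × (42 − 157) = 103.329 → 103
B = 127 + 0.4667 × (95 − 127) = 112.066 → 112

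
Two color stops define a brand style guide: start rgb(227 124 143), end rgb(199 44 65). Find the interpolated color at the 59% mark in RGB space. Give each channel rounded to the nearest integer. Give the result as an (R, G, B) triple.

(210, 77, 97)

59% corresponds to t = 0.59.
R = 227 + 0.59 × (199 − 227) = 227 + 0.59 × -28 = 210.48 → 210
G = 124 + 0.59 × (44 − 124) = 124 + 0.59 × -80 = 76.8 → 77
B = 143 + 0.59 × (65 − 143) = 143 + 0.59 × -78 = 96.98 → 97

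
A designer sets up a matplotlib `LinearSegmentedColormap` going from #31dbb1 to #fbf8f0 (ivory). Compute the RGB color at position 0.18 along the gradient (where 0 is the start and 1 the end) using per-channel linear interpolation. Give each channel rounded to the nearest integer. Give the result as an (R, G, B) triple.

(85, 224, 188)

#31dbb1 → (49, 219, 177); #fbf8f0 → (251, 248, 240).
R = 49 + 0.18 × (251 − 49) = 49 + 0.18 × 202 = 85.36 → 85
G = 219 + 0.18 × (248 − 219) = 219 + 0.18 × 29 = 224.22 → 224
B = 177 + 0.18 × (240 − 177) = 177 + 0.18 × 63 = 188.34 → 188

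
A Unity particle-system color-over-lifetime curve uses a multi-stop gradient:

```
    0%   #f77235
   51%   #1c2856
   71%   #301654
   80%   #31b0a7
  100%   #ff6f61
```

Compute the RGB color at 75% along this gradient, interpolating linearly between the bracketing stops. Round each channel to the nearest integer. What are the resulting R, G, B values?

75% lies between the 71% and 80% stops, so the local fraction is t = (75 − 71)/(80 − 71) = 4/9 ≈ 0.4444.
#301654 → (48, 22, 84); #31b0a7 → (49, 176, 167).
R = 48 + 0.4444 × (49 − 48) = 48.444 → 48
G = 22 + 0.4444 × (176 − 22) = 90.438 → 90
B = 84 + 0.4444 × (167 − 84) = 120.885 → 121

(48, 90, 121)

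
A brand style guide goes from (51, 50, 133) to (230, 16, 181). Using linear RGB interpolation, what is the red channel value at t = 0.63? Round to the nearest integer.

R = 51 + 0.63 × (230 − 51) = 163.77 → 164

164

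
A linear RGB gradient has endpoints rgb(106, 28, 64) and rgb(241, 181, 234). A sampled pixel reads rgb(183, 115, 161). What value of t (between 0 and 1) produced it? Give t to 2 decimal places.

0.57

Invert the lerp on the B channel (largest span, 170): t = (161 − 64) / (234 − 64) = 97/170 = 0.57059.
Check on R: (183 − 106)/(241 − 106) = 0.5704 ✓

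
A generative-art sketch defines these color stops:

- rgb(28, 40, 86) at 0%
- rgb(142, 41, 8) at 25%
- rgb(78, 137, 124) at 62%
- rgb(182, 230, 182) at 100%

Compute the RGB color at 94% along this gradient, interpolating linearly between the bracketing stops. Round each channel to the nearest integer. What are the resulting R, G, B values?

(166, 215, 173)

94% lies between the 62% and 100% stops, so the local fraction is t = (94 − 62)/(100 − 62) = 32/38 ≈ 0.8421.
R = 78 + 0.8421 × (182 − 78) = 165.578 → 166
G = 137 + 0.8421 × (230 − 137) = 215.315 → 215
B = 124 + 0.8421 × (182 − 124) = 172.842 → 173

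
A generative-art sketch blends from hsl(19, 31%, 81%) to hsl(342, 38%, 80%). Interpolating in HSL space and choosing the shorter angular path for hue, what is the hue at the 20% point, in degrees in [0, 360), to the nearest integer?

12

Hue: 342 − 19 = 323°, but |323| > 180 so the shorter arc goes the other way: Δh = 323 − 360 = -37°.
H = 19 + 0.2 × (-37) = 11.6 → 12°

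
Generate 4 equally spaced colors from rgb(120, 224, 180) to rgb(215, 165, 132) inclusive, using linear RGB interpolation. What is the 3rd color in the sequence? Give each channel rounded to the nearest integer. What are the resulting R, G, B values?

(183, 185, 148)

With 4 swatches and endpoints inclusive, swatch 3 sits at t = (3 − 1)/(4 − 1) = 2/3 ≈ 0.6667.
R = 120 + 0.6667 × (215 − 120) = 183.337 → 183
G = 224 + 0.6667 × (165 − 224) = 184.665 → 185
B = 180 + 0.6667 × (132 − 180) = 147.998 → 148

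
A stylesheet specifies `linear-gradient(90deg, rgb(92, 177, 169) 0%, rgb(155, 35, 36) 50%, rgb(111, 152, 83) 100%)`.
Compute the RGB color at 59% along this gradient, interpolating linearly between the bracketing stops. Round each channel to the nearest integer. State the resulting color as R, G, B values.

(147, 56, 44)

59% lies between the 50% and 100% stops, so the local fraction is t = (59 − 50)/(100 − 50) = 9/50 ≈ 0.18.
R = 155 + 0.18 × (111 − 155) = 147.08 → 147
G = 35 + 0.18 × (152 − 35) = 56.06 → 56
B = 36 + 0.18 × (83 − 36) = 44.46 → 44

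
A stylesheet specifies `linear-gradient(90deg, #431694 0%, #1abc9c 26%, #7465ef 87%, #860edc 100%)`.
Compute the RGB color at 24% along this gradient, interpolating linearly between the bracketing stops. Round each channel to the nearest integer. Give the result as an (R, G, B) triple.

24% lies between the 0% and 26% stops, so the local fraction is t = (24 − 0)/(26 − 0) = 24/26 ≈ 0.9231.
#431694 → (67, 22, 148); #1abc9c → (26, 188, 156).
R = 67 + 0.9231 × (26 − 67) = 29.153 → 29
G = 22 + 0.9231 × (188 − 22) = 175.235 → 175
B = 148 + 0.9231 × (156 − 148) = 155.385 → 155

(29, 175, 155)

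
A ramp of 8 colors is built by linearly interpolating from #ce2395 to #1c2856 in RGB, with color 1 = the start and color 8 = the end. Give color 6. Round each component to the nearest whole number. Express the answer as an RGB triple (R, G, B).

(79, 39, 104)

With 8 swatches and endpoints inclusive, swatch 6 sits at t = (6 − 1)/(8 − 1) = 5/7 ≈ 0.7143.
#ce2395 → (206, 35, 149); #1c2856 → (28, 40, 86).
R = 206 + 0.7143 × (28 − 206) = 78.855 → 79
G = 35 + 0.7143 × (40 − 35) = 38.572 → 39
B = 149 + 0.7143 × (86 − 149) = 103.999 → 104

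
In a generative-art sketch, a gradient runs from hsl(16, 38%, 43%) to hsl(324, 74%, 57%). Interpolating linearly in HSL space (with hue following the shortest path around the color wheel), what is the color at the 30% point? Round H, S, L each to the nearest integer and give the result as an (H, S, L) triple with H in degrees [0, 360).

(0, 49, 47)

Hue: 324 − 16 = 308°, but |308| > 180 so the shorter arc goes the other way: Δh = 308 − 360 = -52°.
H = 16 + 0.3 × (-52) = 0.4 → 0°
S = 38 + 0.3 × (74 − 38) = 48.8 → 49%
L = 43 + 0.3 × (57 − 43) = 47.2 → 47%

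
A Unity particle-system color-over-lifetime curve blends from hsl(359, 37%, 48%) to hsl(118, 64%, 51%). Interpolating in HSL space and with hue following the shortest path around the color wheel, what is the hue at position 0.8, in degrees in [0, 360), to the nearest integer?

94

Hue: 118 − 359 = -241°, but |-241| > 180 so the shorter arc goes the other way: Δh = -241 + 360 = 119°.
H = 359 + 0.8 × (119) = 454.2 → 454 → 454 mod 360 = 94°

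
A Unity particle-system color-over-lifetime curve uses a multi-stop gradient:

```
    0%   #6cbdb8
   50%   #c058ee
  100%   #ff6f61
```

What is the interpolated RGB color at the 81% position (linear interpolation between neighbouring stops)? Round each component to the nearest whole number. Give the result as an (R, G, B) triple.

81% lies between the 50% and 100% stops, so the local fraction is t = (81 − 50)/(100 − 50) = 31/50 ≈ 0.62.
#c058ee → (192, 88, 238); #ff6f61 → (255, 111, 97).
R = 192 + 0.62 × (255 − 192) = 231.06 → 231
G = 88 + 0.62 × (111 − 88) = 102.26 → 102
B = 238 + 0.62 × (97 − 238) = 150.58 → 151

(231, 102, 151)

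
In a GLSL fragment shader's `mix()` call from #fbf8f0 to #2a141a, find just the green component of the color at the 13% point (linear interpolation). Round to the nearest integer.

G₁ = 248 (from #fbf8f0), G₂ = 20 (from #2a141a).
G = 248 + 0.13 × (20 − 248) = 218.36 → 218

218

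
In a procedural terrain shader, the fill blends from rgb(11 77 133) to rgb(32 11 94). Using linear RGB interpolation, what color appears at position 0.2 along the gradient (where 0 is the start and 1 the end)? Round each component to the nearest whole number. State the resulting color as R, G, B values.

R = 11 + 0.2 × (32 − 11) = 11 + 0.2 × 21 = 15.2 → 15
G = 77 + 0.2 × (11 − 77) = 77 + 0.2 × -66 = 63.8 → 64
B = 133 + 0.2 × (94 − 133) = 133 + 0.2 × -39 = 125.2 → 125

(15, 64, 125)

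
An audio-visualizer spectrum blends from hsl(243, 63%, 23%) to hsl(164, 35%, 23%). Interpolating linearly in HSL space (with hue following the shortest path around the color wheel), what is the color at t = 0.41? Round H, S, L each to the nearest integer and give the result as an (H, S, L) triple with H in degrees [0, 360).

Hue arc: Δh = 164 − 243 = -79° (|Δh| ≤ 180, already the shorter path).
H = 243 + 0.41 × (-79) = 210.61 → 211°
S = 63 + 0.41 × (35 − 63) = 51.52 → 52%
L = 23 + 0.41 × (23 − 23) = 23 → 23%

(211, 52, 23)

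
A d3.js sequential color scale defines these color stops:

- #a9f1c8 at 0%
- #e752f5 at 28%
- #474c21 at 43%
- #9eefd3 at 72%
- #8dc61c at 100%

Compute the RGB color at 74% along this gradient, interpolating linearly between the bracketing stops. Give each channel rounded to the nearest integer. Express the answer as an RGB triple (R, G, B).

74% lies between the 72% and 100% stops, so the local fraction is t = (74 − 72)/(100 − 72) = 2/28 ≈ 0.0714.
#9eefd3 → (158, 239, 211); #8dc61c → (141, 198, 28).
R = 158 + 0.0714 × (141 − 158) = 156.786 → 157
G = 239 + 0.0714 × (198 − 239) = 236.073 → 236
B = 211 + 0.0714 × (28 − 211) = 197.934 → 198

(157, 236, 198)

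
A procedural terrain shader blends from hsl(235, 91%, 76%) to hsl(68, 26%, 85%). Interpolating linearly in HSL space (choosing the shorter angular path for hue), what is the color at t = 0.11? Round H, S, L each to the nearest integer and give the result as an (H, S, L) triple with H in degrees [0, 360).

(217, 84, 77)

Hue arc: Δh = 68 − 235 = -167° (|Δh| ≤ 180, already the shorter path).
H = 235 + 0.11 × (-167) = 216.63 → 217°
S = 91 + 0.11 × (26 − 91) = 83.85 → 84%
L = 76 + 0.11 × (85 − 76) = 76.99 → 77%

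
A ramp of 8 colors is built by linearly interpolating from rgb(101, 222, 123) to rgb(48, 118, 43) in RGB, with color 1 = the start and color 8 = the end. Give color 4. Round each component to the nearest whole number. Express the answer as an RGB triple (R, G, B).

(78, 177, 89)

With 8 swatches and endpoints inclusive, swatch 4 sits at t = (4 − 1)/(8 − 1) = 3/7 ≈ 0.4286.
R = 101 + 0.4286 × (48 − 101) = 78.284 → 78
G = 222 + 0.4286 × (118 − 222) = 177.426 → 177
B = 123 + 0.4286 × (43 − 123) = 88.712 → 89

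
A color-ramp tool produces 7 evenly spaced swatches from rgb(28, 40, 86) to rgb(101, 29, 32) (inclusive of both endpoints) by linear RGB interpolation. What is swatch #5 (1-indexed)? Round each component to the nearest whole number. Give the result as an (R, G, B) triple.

With 7 swatches and endpoints inclusive, swatch 5 sits at t = (5 − 1)/(7 − 1) = 4/6 ≈ 0.6667.
R = 28 + 0.6667 × (101 − 28) = 76.669 → 77
G = 40 + 0.6667 × (29 − 40) = 32.666 → 33
B = 86 + 0.6667 × (32 − 86) = 49.998 → 50

(77, 33, 50)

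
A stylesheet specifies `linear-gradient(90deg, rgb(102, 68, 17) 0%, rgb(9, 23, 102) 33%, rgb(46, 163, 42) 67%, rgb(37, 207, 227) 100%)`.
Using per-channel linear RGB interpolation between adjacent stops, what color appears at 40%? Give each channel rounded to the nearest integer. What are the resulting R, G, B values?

40% lies between the 33% and 67% stops, so the local fraction is t = (40 − 33)/(67 − 33) = 7/34 ≈ 0.2059.
R = 9 + 0.2059 × (46 − 9) = 16.618 → 17
G = 23 + 0.2059 × (163 − 23) = 51.826 → 52
B = 102 + 0.2059 × (42 − 102) = 89.646 → 90

(17, 52, 90)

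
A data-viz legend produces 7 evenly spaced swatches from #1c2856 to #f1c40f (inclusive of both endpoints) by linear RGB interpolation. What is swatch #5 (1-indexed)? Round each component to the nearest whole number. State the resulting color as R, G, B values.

(170, 144, 39)

With 7 swatches and endpoints inclusive, swatch 5 sits at t = (5 − 1)/(7 − 1) = 4/6 ≈ 0.6667.
#1c2856 → (28, 40, 86); #f1c40f → (241, 196, 15).
R = 28 + 0.6667 × (241 − 28) = 170.007 → 170
G = 40 + 0.6667 × (196 − 40) = 144.005 → 144
B = 86 + 0.6667 × (15 − 86) = 38.664 → 39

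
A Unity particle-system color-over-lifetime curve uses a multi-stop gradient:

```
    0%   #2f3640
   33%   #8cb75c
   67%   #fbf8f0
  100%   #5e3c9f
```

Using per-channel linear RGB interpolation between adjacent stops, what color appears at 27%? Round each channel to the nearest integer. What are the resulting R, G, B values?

(123, 160, 87)

27% lies between the 0% and 33% stops, so the local fraction is t = (27 − 0)/(33 − 0) = 27/33 ≈ 0.8182.
#2f3640 → (47, 54, 64); #8cb75c → (140, 183, 92).
R = 47 + 0.8182 × (140 − 47) = 123.093 → 123
G = 54 + 0.8182 × (183 − 54) = 159.548 → 160
B = 64 + 0.8182 × (92 − 64) = 86.91 → 87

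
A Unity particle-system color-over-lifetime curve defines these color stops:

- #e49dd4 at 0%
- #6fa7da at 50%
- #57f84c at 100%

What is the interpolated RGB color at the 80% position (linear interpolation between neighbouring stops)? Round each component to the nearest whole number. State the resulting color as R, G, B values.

(97, 216, 133)

80% lies between the 50% and 100% stops, so the local fraction is t = (80 − 50)/(100 − 50) = 30/50 ≈ 0.6.
#6fa7da → (111, 167, 218); #57f84c → (87, 248, 76).
R = 111 + 0.6 × (87 − 111) = 96.6 → 97
G = 167 + 0.6 × (248 − 167) = 215.6 → 216
B = 218 + 0.6 × (76 − 218) = 132.8 → 133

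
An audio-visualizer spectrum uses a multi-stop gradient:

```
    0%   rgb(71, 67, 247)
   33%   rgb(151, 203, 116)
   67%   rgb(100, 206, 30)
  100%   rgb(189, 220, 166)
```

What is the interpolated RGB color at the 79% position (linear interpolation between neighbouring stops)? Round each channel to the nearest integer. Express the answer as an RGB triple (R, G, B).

79% lies between the 67% and 100% stops, so the local fraction is t = (79 − 67)/(100 − 67) = 12/33 ≈ 0.3636.
R = 100 + 0.3636 × (189 − 100) = 132.36 → 132
G = 206 + 0.3636 × (220 − 206) = 211.09 → 211
B = 30 + 0.3636 × (166 − 30) = 79.45 → 79

(132, 211, 79)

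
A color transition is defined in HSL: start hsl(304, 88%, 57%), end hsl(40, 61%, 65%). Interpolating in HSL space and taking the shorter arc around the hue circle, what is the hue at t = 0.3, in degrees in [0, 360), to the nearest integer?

333

Hue: 40 − 304 = -264°, but |-264| > 180 so the shorter arc goes the other way: Δh = -264 + 360 = 96°.
H = 304 + 0.3 × (96) = 332.8 → 333°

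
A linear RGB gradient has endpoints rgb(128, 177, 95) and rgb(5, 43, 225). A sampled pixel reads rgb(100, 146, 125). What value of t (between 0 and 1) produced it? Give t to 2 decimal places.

0.23

Invert the lerp on the G channel (largest span, 134): t = (146 − 177) / (43 − 177) = -31/-134 = 0.23134.
Check on R: (100 − 128)/(5 − 128) = 0.2276 ✓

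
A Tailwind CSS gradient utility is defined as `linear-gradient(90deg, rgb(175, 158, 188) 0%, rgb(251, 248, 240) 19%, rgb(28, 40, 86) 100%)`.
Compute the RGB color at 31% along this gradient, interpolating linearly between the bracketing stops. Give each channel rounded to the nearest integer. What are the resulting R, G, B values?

31% lies between the 19% and 100% stops, so the local fraction is t = (31 − 19)/(100 − 19) = 12/81 ≈ 0.1481.
R = 251 + 0.1481 × (28 − 251) = 217.974 → 218
G = 248 + 0.1481 × (40 − 248) = 217.195 → 217
B = 240 + 0.1481 × (86 − 240) = 217.193 → 217

(218, 217, 217)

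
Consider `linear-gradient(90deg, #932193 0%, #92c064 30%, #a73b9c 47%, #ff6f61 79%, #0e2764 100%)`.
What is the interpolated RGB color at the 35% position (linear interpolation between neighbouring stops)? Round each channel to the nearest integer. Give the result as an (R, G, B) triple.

(152, 153, 116)

35% lies between the 30% and 47% stops, so the local fraction is t = (35 − 30)/(47 − 30) = 5/17 ≈ 0.2941.
#92c064 → (146, 192, 100); #a73b9c → (167, 59, 156).
R = 146 + 0.2941 × (167 − 146) = 152.176 → 152
G = 192 + 0.2941 × (59 − 192) = 152.885 → 153
B = 100 + 0.2941 × (156 − 100) = 116.47 → 116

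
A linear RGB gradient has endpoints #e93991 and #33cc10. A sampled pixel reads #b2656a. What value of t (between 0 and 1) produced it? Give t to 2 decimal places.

Invert the lerp on the R channel (largest span, 182): t = (178 − 233) / (51 − 233) = -55/-182 = 0.3022.
Check on G: (101 − 57)/(204 − 57) = 0.2993 ✓

0.30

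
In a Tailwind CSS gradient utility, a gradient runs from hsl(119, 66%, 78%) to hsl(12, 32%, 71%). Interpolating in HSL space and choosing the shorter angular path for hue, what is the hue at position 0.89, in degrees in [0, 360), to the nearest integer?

Hue arc: Δh = 12 − 119 = -107° (|Δh| ≤ 180, already the shorter path).
H = 119 + 0.89 × (-107) = 23.77 → 24°

24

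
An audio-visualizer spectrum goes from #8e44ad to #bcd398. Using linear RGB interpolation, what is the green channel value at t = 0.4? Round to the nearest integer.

125

G₁ = 68 (from #8e44ad), G₂ = 211 (from #bcd398).
G = 68 + 0.4 × (211 − 68) = 125.2 → 125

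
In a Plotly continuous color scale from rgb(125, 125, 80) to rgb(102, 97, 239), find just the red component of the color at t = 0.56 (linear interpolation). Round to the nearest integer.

112

R = 125 + 0.56 × (102 − 125) = 112.12 → 112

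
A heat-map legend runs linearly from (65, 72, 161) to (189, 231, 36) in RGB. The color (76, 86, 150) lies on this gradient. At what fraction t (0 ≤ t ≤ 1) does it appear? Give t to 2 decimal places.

0.09

Invert the lerp on the G channel (largest span, 159): t = (86 − 72) / (231 − 72) = 14/159 = 0.08805.
Check on R: (76 − 65)/(189 − 65) = 0.08871 ✓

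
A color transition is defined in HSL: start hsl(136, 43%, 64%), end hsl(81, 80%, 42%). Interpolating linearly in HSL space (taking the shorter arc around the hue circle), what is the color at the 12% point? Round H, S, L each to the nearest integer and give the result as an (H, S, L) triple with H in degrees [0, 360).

(129, 47, 61)

Hue arc: Δh = 81 − 136 = -55° (|Δh| ≤ 180, already the shorter path).
H = 136 + 0.12 × (-55) = 129.4 → 129°
S = 43 + 0.12 × (80 − 43) = 47.44 → 47%
L = 64 + 0.12 × (42 − 64) = 61.36 → 61%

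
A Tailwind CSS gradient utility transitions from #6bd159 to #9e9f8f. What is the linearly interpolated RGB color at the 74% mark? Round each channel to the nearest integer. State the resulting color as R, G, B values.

(145, 172, 129)

#6bd159 → (107, 209, 89); #9e9f8f → (158, 159, 143).
74% corresponds to t = 0.74.
R = 107 + 0.74 × (158 − 107) = 107 + 0.74 × 51 = 144.74 → 145
G = 209 + 0.74 × (159 − 209) = 209 + 0.74 × -50 = 172 → 172
B = 89 + 0.74 × (143 − 89) = 89 + 0.74 × 54 = 128.96 → 129
So the blended color is (145, 172, 129), about #91ac81.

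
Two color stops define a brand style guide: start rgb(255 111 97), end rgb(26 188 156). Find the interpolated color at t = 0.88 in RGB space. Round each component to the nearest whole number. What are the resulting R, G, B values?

R = 255 + 0.88 × (26 − 255) = 255 + 0.88 × -229 = 53.48 → 53
G = 111 + 0.88 × (188 − 111) = 111 + 0.88 × 77 = 178.76 → 179
B = 97 + 0.88 × (156 − 97) = 97 + 0.88 × 59 = 148.92 → 149

(53, 179, 149)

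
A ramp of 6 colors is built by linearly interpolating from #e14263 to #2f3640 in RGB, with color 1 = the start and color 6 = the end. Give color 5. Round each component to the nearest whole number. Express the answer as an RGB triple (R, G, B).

(83, 56, 71)

With 6 swatches and endpoints inclusive, swatch 5 sits at t = (5 − 1)/(6 − 1) = 4/5 ≈ 0.8.
#e14263 → (225, 66, 99); #2f3640 → (47, 54, 64).
R = 225 + 0.8 × (47 − 225) = 82.6 → 83
G = 66 + 0.8 × (54 − 66) = 56.4 → 56
B = 99 + 0.8 × (64 − 99) = 71 → 71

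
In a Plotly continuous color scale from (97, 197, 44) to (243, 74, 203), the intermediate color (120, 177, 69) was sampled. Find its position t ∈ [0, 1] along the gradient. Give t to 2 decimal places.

0.16

Invert the lerp on the B channel (largest span, 159): t = (69 − 44) / (203 − 44) = 25/159 = 0.15723.
Check on R: (120 − 97)/(243 − 97) = 0.1575 ✓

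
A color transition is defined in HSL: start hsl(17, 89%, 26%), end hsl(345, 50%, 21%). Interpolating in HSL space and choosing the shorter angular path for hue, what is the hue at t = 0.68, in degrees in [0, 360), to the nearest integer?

355

Hue: 345 − 17 = 328°, but |328| > 180 so the shorter arc goes the other way: Δh = 328 − 360 = -32°.
H = 17 + 0.68 × (-32) = -4.76 → -5 → -5 mod 360 = 355°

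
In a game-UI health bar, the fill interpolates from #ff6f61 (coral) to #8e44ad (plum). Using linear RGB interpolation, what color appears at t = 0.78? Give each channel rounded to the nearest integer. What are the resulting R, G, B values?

#ff6f61 → (255, 111, 97); #8e44ad → (142, 68, 173).
R = 255 + 0.78 × (142 − 255) = 255 + 0.78 × -113 = 166.86 → 167
G = 111 + 0.78 × (68 − 111) = 111 + 0.78 × -43 = 77.46 → 77
B = 97 + 0.78 × (173 − 97) = 97 + 0.78 × 76 = 156.28 → 156
So the blended color is (167, 77, 156), about #a74d9c.

(167, 77, 156)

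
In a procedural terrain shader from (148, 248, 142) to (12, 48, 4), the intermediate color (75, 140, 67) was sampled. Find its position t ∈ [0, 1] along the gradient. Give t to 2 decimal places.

0.54

Invert the lerp on the G channel (largest span, 200): t = (140 − 248) / (48 − 248) = -108/-200 = 0.54.
Check on R: (75 − 148)/(12 − 148) = 0.5368 ✓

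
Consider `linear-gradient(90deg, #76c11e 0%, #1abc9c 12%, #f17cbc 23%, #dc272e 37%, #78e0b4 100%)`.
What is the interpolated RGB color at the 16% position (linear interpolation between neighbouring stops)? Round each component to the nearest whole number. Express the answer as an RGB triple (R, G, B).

(104, 165, 168)

16% lies between the 12% and 23% stops, so the local fraction is t = (16 − 12)/(23 − 12) = 4/11 ≈ 0.3636.
#1abc9c → (26, 188, 156); #f17cbc → (241, 124, 188).
R = 26 + 0.3636 × (241 − 26) = 104.174 → 104
G = 188 + 0.3636 × (124 − 188) = 164.73 → 165
B = 156 + 0.3636 × (188 − 156) = 167.635 → 168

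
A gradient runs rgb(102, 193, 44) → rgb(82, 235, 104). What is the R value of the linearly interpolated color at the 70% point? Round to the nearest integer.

R = 102 + 0.7 × (82 − 102) = 88 → 88

88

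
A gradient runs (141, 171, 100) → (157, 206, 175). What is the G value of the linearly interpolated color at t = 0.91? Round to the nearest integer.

203

G = 171 + 0.91 × (206 − 171) = 202.85 → 203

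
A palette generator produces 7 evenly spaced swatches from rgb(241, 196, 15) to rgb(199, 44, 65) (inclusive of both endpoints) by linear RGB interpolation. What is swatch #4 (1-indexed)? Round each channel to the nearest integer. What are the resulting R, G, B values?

(220, 120, 40)

With 7 swatches and endpoints inclusive, swatch 4 sits at t = (4 − 1)/(7 − 1) = 3/6 ≈ 0.5.
R = 241 + 0.5 × (199 − 241) = 220 → 220
G = 196 + 0.5 × (44 − 196) = 120 → 120
B = 15 + 0.5 × (65 − 15) = 40 → 40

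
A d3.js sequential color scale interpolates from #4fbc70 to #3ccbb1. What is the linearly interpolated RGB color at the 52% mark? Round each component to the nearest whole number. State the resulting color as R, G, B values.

#4fbc70 → (79, 188, 112); #3ccbb1 → (60, 203, 177).
52% corresponds to t = 0.52.
R = 79 + 0.52 × (60 − 79) = 79 + 0.52 × -19 = 69.12 → 69
G = 188 + 0.52 × (203 − 188) = 188 + 0.52 × 15 = 195.8 → 196
B = 112 + 0.52 × (177 − 112) = 112 + 0.52 × 65 = 145.8 → 146
So the blended color is (69, 196, 146), about #45c492.

(69, 196, 146)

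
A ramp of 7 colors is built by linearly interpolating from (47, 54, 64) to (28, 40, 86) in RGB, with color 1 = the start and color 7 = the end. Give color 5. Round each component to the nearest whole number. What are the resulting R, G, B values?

(34, 45, 79)

With 7 swatches and endpoints inclusive, swatch 5 sits at t = (5 − 1)/(7 − 1) = 4/6 ≈ 0.6667.
R = 47 + 0.6667 × (28 − 47) = 34.333 → 34
G = 54 + 0.6667 × (40 − 54) = 44.666 → 45
B = 64 + 0.6667 × (86 − 64) = 78.667 → 79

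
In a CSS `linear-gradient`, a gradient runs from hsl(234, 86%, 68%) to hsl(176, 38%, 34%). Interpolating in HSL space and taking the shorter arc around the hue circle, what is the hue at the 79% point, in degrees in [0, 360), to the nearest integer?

Hue arc: Δh = 176 − 234 = -58° (|Δh| ≤ 180, already the shorter path).
H = 234 + 0.79 × (-58) = 188.18 → 188°

188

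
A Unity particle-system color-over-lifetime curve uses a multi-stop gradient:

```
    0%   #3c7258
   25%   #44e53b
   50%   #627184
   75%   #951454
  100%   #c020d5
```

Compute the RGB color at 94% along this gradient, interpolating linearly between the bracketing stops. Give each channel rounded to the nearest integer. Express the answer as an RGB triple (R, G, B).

94% lies between the 75% and 100% stops, so the local fraction is t = (94 − 75)/(100 − 75) = 19/25 ≈ 0.76.
#951454 → (149, 20, 84); #c020d5 → (192, 32, 213).
R = 149 + 0.76 × (192 − 149) = 181.68 → 182
G = 20 + 0.76 × (32 − 20) = 29.12 → 29
B = 84 + 0.76 × (213 − 84) = 182.04 → 182

(182, 29, 182)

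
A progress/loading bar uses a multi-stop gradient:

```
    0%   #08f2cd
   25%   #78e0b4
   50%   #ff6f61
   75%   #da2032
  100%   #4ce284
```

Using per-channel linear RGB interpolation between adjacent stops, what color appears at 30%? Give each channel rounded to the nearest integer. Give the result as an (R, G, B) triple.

(147, 201, 163)

30% lies between the 25% and 50% stops, so the local fraction is t = (30 − 25)/(50 − 25) = 5/25 ≈ 0.2.
#78e0b4 → (120, 224, 180); #ff6f61 → (255, 111, 97).
R = 120 + 0.2 × (255 − 120) = 147 → 147
G = 224 + 0.2 × (111 − 224) = 201.4 → 201
B = 180 + 0.2 × (97 − 180) = 163.4 → 163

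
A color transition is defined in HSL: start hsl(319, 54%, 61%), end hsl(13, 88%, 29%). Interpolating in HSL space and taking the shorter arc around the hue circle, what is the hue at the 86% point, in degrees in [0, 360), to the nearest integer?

5

Hue: 13 − 319 = -306°, but |-306| > 180 so the shorter arc goes the other way: Δh = -306 + 360 = 54°.
H = 319 + 0.86 × (54) = 365.44 → 365 → 365 mod 360 = 5°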